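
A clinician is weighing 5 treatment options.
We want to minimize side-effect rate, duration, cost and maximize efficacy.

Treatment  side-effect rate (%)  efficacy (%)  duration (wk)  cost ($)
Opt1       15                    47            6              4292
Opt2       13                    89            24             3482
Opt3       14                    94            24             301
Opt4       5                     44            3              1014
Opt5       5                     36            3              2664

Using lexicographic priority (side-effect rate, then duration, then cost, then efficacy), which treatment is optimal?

Opt4

First minimize side-effect rate: best is 5, kept {Opt4, Opt5}.
Then minimize duration: best is 3, kept {Opt4, Opt5}.
Then minimize cost: best is 1014, kept {Opt4}.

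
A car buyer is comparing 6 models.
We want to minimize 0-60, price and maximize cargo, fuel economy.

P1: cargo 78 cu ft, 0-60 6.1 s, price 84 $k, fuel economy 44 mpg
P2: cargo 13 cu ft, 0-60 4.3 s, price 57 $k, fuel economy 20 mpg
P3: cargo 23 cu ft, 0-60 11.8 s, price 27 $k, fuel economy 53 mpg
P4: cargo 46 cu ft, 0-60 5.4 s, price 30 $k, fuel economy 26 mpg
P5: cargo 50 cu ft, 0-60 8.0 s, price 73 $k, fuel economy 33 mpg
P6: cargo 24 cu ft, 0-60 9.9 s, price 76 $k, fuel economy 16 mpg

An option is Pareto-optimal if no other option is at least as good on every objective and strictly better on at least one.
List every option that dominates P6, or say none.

P4: cargo 46≥24, 0-60 5.4≤9.9, price 30≤76, fuel economy 26≥16 — dominates P6.
P5: cargo 50≥24, 0-60 8.0≤9.9, price 73≤76, fuel economy 33≥16 — dominates P6.
Others (P1, P2, P3) are each worse than P6 on at least one objective.

P4, P5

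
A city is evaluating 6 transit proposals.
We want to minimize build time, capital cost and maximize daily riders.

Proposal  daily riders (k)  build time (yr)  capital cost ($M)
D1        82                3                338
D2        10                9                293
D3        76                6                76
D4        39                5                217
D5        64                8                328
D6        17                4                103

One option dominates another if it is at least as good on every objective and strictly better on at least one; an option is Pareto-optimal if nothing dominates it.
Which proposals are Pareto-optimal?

D1, D3, D4, D6

D1: not dominated (best daily riders).
D2: dominated by D3 (daily riders 76≥10, build time 6≤9, capital cost 76≤293).
D3: not dominated (best capital cost).
D4: not dominated.
D5: dominated by D3 (daily riders 76≥64, build time 6≤8, capital cost 76≤328).
D6: not dominated.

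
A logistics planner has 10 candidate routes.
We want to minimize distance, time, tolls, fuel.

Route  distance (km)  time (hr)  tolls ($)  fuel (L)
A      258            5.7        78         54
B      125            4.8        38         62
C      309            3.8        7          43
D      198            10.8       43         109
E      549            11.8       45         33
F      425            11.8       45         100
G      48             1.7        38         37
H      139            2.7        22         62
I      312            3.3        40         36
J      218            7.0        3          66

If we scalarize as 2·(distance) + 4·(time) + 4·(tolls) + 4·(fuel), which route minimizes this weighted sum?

G

A: 2·258 + 4·5.7 + 4·78 + 4·54 = 1066.8
B: 2·125 + 4·4.8 + 4·38 + 4·62 = 669.2
C: 2·309 + 4·3.8 + 4·7 + 4·43 = 833.2
D: 2·198 + 4·10.8 + 4·43 + 4·109 = 1047.2
E: 2·549 + 4·11.8 + 4·45 + 4·33 = 1457.2
F: 2·425 + 4·11.8 + 4·45 + 4·100 = 1477.2
G: 2·48 + 4·1.7 + 4·38 + 4·37 = 402.8
H: 2·139 + 4·2.7 + 4·22 + 4·62 = 624.8
I: 2·312 + 4·3.3 + 4·40 + 4·36 = 941.2
J: 2·218 + 4·7.0 + 4·3 + 4·66 = 740.0
Lowest: G at 402.8.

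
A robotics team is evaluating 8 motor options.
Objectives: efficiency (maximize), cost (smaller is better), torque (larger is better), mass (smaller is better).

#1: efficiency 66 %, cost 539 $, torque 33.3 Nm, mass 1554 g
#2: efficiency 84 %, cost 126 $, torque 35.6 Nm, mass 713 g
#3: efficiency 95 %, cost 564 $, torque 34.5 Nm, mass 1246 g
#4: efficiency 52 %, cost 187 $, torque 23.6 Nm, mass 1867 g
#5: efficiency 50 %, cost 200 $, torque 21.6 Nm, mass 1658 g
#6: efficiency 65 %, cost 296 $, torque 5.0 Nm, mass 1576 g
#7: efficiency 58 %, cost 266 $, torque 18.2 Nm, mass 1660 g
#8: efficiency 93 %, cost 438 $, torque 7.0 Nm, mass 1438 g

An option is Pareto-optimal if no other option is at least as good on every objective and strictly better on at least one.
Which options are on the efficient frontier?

#2, #3, #8

#1: dominated by #2 (efficiency 84≥66, cost 126≤539, torque 35.6≥33.3, mass 713≤1554).
#2: not dominated (best cost).
#3: not dominated (best efficiency).
#4: dominated by #2 (efficiency 84≥52, cost 126≤187, torque 35.6≥23.6, mass 713≤1867).
#5: dominated by #2 (efficiency 84≥50, cost 126≤200, torque 35.6≥21.6, mass 713≤1658).
#6: dominated by #2 (efficiency 84≥65, cost 126≤296, torque 35.6≥5.0, mass 713≤1576).
#7: dominated by #2 (efficiency 84≥58, cost 126≤266, torque 35.6≥18.2, mass 713≤1660).
#8: not dominated.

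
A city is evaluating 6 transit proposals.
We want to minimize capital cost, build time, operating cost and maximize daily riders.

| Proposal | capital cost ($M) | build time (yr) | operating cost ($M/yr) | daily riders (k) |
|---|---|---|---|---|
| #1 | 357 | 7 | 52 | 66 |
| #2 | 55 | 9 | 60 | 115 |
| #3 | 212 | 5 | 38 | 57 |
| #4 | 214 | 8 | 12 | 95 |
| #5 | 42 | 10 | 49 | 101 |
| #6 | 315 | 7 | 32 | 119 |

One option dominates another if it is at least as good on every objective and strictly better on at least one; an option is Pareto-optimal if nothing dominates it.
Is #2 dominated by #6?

#6 vs #2: #6 is worse on capital cost (315 vs 55), so it does not dominate #2.

No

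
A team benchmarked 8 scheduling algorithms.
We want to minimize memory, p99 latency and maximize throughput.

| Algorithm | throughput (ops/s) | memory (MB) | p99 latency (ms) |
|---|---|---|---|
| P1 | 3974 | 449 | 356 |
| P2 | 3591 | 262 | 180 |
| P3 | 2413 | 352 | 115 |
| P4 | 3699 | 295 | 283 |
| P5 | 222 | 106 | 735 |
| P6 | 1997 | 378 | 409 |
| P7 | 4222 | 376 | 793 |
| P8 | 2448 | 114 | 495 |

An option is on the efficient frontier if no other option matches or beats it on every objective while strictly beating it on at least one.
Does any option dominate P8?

P1: worse on memory (449 vs 114).
P2: worse on memory (262 vs 114).
P3: worse on throughput (2413 vs 2448).
P4: worse on memory (295 vs 114).
P5: worse on throughput (222 vs 2448).
P6: worse on throughput (1997 vs 2448).
P7: worse on memory (376 vs 114).
No option is at least as good as P8 on every objective and strictly better on one.

No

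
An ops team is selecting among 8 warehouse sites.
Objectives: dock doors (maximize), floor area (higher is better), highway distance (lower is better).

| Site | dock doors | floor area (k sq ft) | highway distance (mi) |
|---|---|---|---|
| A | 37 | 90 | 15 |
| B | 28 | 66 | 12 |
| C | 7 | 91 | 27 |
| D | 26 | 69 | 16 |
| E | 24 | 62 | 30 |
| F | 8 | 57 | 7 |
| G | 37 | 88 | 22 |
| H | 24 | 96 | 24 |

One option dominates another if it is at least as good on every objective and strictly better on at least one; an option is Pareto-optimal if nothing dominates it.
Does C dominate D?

C vs D: C is worse on dock doors (7 vs 26), so it does not dominate D.

No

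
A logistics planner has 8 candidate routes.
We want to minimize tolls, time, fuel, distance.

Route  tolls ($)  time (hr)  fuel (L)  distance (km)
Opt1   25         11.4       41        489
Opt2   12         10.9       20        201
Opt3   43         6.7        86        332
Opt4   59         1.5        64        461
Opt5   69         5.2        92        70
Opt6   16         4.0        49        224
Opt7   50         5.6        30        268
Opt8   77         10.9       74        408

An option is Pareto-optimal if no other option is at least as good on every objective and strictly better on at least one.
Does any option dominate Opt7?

Opt1: worse on time (11.4 vs 5.6).
Opt2: worse on time (10.9 vs 5.6).
Opt3: worse on time (6.7 vs 5.6).
Opt4: worse on tolls (59 vs 50).
Opt5: worse on tolls (69 vs 50).
Opt6: worse on fuel (49 vs 30).
Opt8: worse on tolls (77 vs 50).
No option is at least as good as Opt7 on every objective and strictly better on one.

No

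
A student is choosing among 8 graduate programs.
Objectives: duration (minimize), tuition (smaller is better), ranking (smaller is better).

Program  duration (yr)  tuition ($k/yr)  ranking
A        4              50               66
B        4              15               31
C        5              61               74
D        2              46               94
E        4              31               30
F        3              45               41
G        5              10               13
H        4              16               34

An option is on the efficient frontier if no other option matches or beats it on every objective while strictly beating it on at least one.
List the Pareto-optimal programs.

B, D, E, F, G

A: dominated by B (duration 4≤4, tuition 15≤50, ranking 31≤66).
B: not dominated.
C: dominated by A (duration 4≤5, tuition 50≤61, ranking 66≤74).
D: not dominated (best duration).
E: not dominated.
F: not dominated.
G: not dominated (best tuition).
H: dominated by B (duration 4≤4, tuition 15≤16, ranking 31≤34).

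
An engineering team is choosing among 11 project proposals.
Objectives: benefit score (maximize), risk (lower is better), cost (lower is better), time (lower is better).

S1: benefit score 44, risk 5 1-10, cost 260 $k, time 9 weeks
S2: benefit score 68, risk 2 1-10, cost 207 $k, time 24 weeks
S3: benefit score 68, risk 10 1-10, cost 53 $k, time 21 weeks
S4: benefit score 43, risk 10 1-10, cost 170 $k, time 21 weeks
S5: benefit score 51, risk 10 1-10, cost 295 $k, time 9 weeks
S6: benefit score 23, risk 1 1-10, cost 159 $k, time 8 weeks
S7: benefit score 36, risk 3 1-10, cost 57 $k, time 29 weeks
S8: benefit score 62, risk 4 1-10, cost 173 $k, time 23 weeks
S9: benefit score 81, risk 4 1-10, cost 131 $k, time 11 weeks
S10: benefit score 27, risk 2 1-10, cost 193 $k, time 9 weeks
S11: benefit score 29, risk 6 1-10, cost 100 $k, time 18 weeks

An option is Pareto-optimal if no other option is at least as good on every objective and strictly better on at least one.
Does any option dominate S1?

S2: worse on time (24 vs 9).
S3: worse on risk (10 vs 5).
S4: worse on benefit score (43 vs 44).
S5: worse on risk (10 vs 5).
S6: worse on benefit score (23 vs 44).
S7: worse on benefit score (36 vs 44).
S8: worse on time (23 vs 9).
S9: worse on time (11 vs 9).
S10: worse on benefit score (27 vs 44).
S11: worse on benefit score (29 vs 44).
No option is at least as good as S1 on every objective and strictly better on one.

No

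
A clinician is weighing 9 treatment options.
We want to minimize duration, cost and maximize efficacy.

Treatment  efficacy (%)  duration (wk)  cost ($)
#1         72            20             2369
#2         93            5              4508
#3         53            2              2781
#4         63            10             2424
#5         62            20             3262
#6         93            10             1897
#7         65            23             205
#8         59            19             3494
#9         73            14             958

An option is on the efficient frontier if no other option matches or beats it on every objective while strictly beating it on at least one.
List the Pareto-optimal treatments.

#1: dominated by #6 (efficacy 93≥72, duration 10≤20, cost 1897≤2369).
#2: not dominated.
#3: not dominated (best duration).
#4: dominated by #6 (efficacy 93≥63, duration 10≤10, cost 1897≤2424).
#5: dominated by #1 (efficacy 72≥62, duration 20≤20, cost 2369≤3262).
#6: not dominated.
#7: not dominated (best cost).
#8: dominated by #4 (efficacy 63≥59, duration 10≤19, cost 2424≤3494).
#9: not dominated.

#2, #3, #6, #7, #9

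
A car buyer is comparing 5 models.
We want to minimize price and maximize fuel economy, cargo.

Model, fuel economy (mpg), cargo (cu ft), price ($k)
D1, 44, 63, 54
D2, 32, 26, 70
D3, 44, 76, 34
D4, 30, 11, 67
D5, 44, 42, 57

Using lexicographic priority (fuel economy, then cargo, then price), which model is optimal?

First maximize fuel economy: best is 44, kept {D1, D3, D5}.
Then maximize cargo: best is 76, kept {D3}.

D3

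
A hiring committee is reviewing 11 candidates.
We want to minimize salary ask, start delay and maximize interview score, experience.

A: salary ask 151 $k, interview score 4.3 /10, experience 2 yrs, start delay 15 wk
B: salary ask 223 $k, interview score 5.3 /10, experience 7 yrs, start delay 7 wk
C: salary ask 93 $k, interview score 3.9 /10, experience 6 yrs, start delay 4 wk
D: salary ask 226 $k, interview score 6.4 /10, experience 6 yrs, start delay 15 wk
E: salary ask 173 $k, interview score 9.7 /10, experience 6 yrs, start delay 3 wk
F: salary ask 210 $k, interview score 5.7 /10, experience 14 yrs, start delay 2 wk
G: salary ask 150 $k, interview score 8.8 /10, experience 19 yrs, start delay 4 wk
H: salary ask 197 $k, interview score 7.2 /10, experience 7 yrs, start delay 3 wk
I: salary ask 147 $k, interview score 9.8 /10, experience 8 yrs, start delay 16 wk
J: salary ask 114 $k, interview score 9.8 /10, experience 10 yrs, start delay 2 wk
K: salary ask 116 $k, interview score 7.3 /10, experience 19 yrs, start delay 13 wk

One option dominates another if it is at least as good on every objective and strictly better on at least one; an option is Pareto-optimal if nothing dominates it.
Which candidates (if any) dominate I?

J: salary ask 114≤147, interview score 9.8≥9.8, experience 10≥8, start delay 2≤16 — dominates I.
Others (A, B, C, D, E, F, G, H, K) are each worse than I on at least one objective.

J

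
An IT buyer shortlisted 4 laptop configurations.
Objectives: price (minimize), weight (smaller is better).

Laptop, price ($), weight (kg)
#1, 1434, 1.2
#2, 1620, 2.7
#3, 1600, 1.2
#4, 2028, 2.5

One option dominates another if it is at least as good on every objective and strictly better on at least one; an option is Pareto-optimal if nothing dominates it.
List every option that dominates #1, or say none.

none

#2: worse on price (1620 vs 1434).
#3: worse on price (1600 vs 1434).
#4: worse on price (2028 vs 1434).
No option dominates #1.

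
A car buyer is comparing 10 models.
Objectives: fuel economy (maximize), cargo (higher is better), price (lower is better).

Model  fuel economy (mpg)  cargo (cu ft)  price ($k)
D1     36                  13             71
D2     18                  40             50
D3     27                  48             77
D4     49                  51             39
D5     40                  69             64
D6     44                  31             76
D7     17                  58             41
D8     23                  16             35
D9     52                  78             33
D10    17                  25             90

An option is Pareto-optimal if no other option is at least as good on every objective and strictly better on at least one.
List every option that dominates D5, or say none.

D9: fuel economy 52≥40, cargo 78≥69, price 33≤64 — dominates D5.
Others (D1, D2, D3, D4, D6, D7, D8, D10) are each worse than D5 on at least one objective.

D9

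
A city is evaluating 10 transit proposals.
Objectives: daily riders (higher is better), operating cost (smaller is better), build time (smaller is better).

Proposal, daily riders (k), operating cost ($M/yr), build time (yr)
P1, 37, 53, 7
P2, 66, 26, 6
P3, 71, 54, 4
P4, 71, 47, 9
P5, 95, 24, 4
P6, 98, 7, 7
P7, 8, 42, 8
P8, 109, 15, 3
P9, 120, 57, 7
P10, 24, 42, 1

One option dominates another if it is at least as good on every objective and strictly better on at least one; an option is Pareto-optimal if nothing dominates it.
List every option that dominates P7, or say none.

P2: daily riders 66≥8, operating cost 26≤42, build time 6≤8 — dominates P7.
P5: daily riders 95≥8, operating cost 24≤42, build time 4≤8 — dominates P7.
P6: daily riders 98≥8, operating cost 7≤42, build time 7≤8 — dominates P7.
P8: daily riders 109≥8, operating cost 15≤42, build time 3≤8 — dominates P7.
P10: daily riders 24≥8, operating cost 42≤42, build time 1≤8 — dominates P7.
Others (P1, P3, P4, P9) are each worse than P7 on at least one objective.

P2, P5, P6, P8, P10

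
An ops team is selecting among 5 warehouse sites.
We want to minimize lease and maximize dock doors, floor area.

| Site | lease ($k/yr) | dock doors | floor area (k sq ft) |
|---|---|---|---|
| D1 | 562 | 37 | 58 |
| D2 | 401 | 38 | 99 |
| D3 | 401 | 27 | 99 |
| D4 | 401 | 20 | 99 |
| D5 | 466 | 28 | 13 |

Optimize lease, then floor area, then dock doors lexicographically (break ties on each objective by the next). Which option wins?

First minimize lease: best is 401, kept {D2, D3, D4}.
Then maximize floor area: best is 99, kept {D2, D3, D4}.
Then maximize dock doors: best is 38, kept {D2}.

D2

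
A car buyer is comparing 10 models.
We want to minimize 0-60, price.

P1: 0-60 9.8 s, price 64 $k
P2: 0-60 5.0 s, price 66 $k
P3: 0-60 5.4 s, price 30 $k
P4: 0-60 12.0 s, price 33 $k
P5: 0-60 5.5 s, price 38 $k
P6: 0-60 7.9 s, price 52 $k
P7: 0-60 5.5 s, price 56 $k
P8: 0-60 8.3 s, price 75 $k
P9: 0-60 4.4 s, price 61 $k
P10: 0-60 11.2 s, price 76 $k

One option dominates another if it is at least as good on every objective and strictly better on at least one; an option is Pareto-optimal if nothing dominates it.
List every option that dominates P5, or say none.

P3: 0-60 5.4≤5.5, price 30≤38 — dominates P5.
Others (P1, P2, P4, P6, P7, P8, P9, P10) are each worse than P5 on at least one objective.

P3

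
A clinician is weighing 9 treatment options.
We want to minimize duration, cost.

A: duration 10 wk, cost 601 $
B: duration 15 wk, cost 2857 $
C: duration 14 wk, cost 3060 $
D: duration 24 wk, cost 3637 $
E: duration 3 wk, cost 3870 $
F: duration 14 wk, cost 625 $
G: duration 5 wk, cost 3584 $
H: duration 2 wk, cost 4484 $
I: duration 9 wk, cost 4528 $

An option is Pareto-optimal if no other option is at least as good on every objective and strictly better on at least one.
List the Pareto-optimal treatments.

A: not dominated (best cost).
B: dominated by A (duration 10≤15, cost 601≤2857).
C: dominated by A (duration 10≤14, cost 601≤3060).
D: dominated by A (duration 10≤24, cost 601≤3637).
E: not dominated.
F: dominated by A (duration 10≤14, cost 601≤625).
G: not dominated.
H: not dominated (best duration).
I: dominated by E (duration 3≤9, cost 3870≤4528).

A, E, G, H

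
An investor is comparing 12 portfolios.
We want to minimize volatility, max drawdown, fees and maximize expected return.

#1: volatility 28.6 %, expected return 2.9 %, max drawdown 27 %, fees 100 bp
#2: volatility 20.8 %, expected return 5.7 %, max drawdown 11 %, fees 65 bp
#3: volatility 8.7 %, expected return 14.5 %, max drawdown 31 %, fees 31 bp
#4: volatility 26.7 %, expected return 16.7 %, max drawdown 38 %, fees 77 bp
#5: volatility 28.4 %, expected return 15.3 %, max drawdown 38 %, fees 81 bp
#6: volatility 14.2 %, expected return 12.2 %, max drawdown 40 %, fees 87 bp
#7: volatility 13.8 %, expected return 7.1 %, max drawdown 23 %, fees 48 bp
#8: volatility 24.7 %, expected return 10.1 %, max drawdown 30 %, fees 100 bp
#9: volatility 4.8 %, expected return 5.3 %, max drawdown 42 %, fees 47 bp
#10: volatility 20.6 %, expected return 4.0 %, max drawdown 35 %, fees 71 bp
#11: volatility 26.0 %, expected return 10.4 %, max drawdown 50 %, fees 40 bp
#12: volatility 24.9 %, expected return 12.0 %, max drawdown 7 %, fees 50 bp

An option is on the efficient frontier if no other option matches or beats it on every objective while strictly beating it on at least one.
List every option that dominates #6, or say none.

#3

#3: volatility 8.7≤14.2, expected return 14.5≥12.2, max drawdown 31≤40, fees 31≤87 — dominates #6.
Others (#1, #2, #4, #5, #7, #8, #9, #10, #11, #12) are each worse than #6 on at least one objective.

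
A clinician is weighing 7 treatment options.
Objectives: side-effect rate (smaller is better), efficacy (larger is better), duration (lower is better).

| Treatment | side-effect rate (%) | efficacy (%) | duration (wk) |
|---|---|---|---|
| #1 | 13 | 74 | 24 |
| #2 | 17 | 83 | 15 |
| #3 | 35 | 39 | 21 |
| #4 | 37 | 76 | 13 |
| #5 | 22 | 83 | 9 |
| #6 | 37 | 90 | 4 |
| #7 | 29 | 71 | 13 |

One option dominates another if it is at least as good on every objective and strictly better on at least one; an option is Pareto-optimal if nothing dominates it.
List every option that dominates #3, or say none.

#2, #5, #7

#2: side-effect rate 17≤35, efficacy 83≥39, duration 15≤21 — dominates #3.
#5: side-effect rate 22≤35, efficacy 83≥39, duration 9≤21 — dominates #3.
#7: side-effect rate 29≤35, efficacy 71≥39, duration 13≤21 — dominates #3.
Others (#1, #4, #6) are each worse than #3 on at least one objective.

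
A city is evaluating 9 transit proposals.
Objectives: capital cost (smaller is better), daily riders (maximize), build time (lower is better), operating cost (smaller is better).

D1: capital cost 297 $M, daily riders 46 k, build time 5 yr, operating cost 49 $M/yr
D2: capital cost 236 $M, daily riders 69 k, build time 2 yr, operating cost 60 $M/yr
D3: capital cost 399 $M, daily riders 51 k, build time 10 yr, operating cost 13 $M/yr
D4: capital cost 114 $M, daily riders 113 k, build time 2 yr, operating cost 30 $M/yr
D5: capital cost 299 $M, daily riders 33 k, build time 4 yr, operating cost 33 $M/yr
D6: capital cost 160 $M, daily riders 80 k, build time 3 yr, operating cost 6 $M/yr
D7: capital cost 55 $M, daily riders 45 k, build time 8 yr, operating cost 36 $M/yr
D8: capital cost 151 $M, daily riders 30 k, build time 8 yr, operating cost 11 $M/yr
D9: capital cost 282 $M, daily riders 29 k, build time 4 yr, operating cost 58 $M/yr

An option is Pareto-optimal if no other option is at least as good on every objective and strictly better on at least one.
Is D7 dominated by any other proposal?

D1: worse on capital cost (297 vs 55).
D2: worse on capital cost (236 vs 55).
D3: worse on capital cost (399 vs 55).
D4: worse on capital cost (114 vs 55).
D5: worse on capital cost (299 vs 55).
D6: worse on capital cost (160 vs 55).
D8: worse on capital cost (151 vs 55).
D9: worse on capital cost (282 vs 55).
No option is at least as good as D7 on every objective and strictly better on one.

No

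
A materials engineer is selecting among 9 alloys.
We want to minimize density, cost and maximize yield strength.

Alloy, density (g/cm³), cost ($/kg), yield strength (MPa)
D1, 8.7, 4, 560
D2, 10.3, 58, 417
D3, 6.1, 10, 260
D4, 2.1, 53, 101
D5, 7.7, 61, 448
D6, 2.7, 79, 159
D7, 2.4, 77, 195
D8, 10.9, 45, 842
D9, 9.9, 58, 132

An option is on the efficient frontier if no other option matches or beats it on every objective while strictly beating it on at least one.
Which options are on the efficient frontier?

D1, D3, D4, D5, D7, D8

D1: not dominated (best cost).
D2: dominated by D1 (density 8.7≤10.3, cost 4≤58, yield strength 560≥417).
D3: not dominated.
D4: not dominated (best density).
D5: not dominated.
D6: dominated by D7 (density 2.4≤2.7, cost 77≤79, yield strength 195≥159).
D7: not dominated.
D8: not dominated (best yield strength).
D9: dominated by D1 (density 8.7≤9.9, cost 4≤58, yield strength 560≥132).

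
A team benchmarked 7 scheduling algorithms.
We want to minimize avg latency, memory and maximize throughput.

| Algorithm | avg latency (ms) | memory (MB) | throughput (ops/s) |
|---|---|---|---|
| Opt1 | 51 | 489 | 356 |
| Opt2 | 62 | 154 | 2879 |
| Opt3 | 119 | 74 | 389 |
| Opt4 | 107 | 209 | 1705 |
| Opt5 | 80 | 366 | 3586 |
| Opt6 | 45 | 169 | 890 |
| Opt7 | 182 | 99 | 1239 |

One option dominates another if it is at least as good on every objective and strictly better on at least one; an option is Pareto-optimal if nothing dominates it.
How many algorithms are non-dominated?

5

Opt1: dominated by Opt6 (avg latency 45≤51, memory 169≤489, throughput 890≥356).
Opt2: not dominated.
Opt3: not dominated (best memory).
Opt4: dominated by Opt2 (avg latency 62≤107, memory 154≤209, throughput 2879≥1705).
Opt5: not dominated (best throughput).
Opt6: not dominated (best avg latency).
Opt7: not dominated.
Pareto-optimal: Opt2, Opt3, Opt5, Opt6, Opt7 → 5.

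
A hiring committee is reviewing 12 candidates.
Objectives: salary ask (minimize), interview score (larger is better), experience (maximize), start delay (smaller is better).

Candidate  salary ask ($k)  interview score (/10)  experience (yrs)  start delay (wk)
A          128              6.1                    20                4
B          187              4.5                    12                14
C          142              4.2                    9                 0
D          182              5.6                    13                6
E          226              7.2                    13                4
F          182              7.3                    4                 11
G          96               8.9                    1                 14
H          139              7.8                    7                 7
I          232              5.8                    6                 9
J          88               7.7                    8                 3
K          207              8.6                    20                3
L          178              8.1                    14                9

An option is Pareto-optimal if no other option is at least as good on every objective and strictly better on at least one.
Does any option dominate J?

A: worse on salary ask (128 vs 88).
B: worse on salary ask (187 vs 88).
C: worse on salary ask (142 vs 88).
D: worse on salary ask (182 vs 88).
E: worse on salary ask (226 vs 88).
F: worse on salary ask (182 vs 88).
G: worse on salary ask (96 vs 88).
H: worse on salary ask (139 vs 88).
I: worse on salary ask (232 vs 88).
K: worse on salary ask (207 vs 88).
L: worse on salary ask (178 vs 88).
No option is at least as good as J on every objective and strictly better on one.

No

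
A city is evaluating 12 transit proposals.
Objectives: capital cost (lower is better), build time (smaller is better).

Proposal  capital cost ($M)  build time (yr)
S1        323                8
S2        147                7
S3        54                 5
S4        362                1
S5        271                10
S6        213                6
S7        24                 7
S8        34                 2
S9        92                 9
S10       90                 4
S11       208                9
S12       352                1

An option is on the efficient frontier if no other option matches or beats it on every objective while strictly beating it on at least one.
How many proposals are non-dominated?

S1: dominated by S2 (capital cost 147≤323, build time 7≤8).
S2: dominated by S3 (capital cost 54≤147, build time 5≤7).
S3: dominated by S8 (capital cost 34≤54, build time 2≤5).
S4: dominated by S12 (capital cost 352≤362, build time 1≤1).
S5: dominated by S2 (capital cost 147≤271, build time 7≤10).
S6: dominated by S3 (capital cost 54≤213, build time 5≤6).
S7: not dominated (best capital cost).
S8: not dominated.
S9: dominated by S3 (capital cost 54≤92, build time 5≤9).
S10: dominated by S8 (capital cost 34≤90, build time 2≤4).
S11: dominated by S2 (capital cost 147≤208, build time 7≤9).
S12: not dominated.
Pareto-optimal: S7, S8, S12 → 3.

3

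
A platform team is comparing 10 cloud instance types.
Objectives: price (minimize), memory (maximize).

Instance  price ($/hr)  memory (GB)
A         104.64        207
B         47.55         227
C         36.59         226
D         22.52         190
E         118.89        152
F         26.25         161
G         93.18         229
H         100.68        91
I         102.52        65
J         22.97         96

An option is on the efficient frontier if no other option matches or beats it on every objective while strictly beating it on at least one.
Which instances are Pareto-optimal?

A: dominated by B (price 47.55≤104.64, memory 227≥207).
B: not dominated.
C: not dominated.
D: not dominated (best price).
E: dominated by A (price 104.64≤118.89, memory 207≥152).
F: dominated by D (price 22.52≤26.25, memory 190≥161).
G: not dominated (best memory).
H: dominated by B (price 47.55≤100.68, memory 227≥91).
I: dominated by B (price 47.55≤102.52, memory 227≥65).
J: dominated by D (price 22.52≤22.97, memory 190≥96).

B, C, D, G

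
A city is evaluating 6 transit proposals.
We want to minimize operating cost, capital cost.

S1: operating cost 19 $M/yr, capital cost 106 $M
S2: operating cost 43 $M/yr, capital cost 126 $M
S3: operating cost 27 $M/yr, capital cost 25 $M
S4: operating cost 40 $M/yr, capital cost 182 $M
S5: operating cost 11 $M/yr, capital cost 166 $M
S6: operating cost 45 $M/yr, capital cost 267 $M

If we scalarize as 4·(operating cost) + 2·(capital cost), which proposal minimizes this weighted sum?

S1: 4·19 + 2·106 = 288
S2: 4·43 + 2·126 = 424
S3: 4·27 + 2·25 = 158
S4: 4·40 + 2·182 = 524
S5: 4·11 + 2·166 = 376
S6: 4·45 + 2·267 = 714
Lowest: S3 at 158.

S3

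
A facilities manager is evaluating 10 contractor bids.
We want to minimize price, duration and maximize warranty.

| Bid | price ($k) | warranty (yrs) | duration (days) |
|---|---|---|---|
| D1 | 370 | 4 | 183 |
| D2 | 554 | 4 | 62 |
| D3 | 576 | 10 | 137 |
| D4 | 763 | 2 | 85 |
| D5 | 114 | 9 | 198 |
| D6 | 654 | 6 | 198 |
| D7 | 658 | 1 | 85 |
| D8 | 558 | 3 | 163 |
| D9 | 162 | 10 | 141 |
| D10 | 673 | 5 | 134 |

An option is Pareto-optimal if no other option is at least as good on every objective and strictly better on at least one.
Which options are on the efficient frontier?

D1: dominated by D9 (price 162≤370, warranty 10≥4, duration 141≤183).
D2: not dominated (best duration).
D3: not dominated.
D4: dominated by D2 (price 554≤763, warranty 4≥2, duration 62≤85).
D5: not dominated (best price).
D6: dominated by D3 (price 576≤654, warranty 10≥6, duration 137≤198).
D7: dominated by D2 (price 554≤658, warranty 4≥1, duration 62≤85).
D8: dominated by D2 (price 554≤558, warranty 4≥3, duration 62≤163).
D9: not dominated.
D10: not dominated.

D2, D3, D5, D9, D10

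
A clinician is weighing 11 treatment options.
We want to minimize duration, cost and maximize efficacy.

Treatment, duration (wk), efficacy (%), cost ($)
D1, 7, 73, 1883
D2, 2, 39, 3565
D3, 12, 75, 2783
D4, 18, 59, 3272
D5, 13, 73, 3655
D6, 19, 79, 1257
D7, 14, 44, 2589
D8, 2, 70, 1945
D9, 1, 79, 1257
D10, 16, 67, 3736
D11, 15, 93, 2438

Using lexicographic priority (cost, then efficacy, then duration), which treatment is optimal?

D9

First minimize cost: best is 1257, kept {D6, D9}.
Then maximize efficacy: best is 79, kept {D6, D9}.
Then minimize duration: best is 1, kept {D9}.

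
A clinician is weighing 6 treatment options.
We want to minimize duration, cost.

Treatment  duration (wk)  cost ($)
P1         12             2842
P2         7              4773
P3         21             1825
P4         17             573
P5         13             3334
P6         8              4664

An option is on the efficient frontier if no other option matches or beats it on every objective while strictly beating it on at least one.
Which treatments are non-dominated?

P1: not dominated.
P2: not dominated (best duration).
P3: dominated by P4 (duration 17≤21, cost 573≤1825).
P4: not dominated (best cost).
P5: dominated by P1 (duration 12≤13, cost 2842≤3334).
P6: not dominated.

P1, P2, P4, P6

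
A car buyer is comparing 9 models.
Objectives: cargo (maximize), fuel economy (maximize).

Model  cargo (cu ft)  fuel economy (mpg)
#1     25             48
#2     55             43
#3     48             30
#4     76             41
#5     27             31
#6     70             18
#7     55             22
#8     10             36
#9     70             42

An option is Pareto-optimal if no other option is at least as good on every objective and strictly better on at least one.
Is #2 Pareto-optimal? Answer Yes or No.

Yes

#1: worse on cargo (25 vs 55).
#3: worse on cargo (48 vs 55).
#4: worse on fuel economy (41 vs 43).
#5: worse on cargo (27 vs 55).
#6: worse on fuel economy (18 vs 43).
#7: worse on fuel economy (22 vs 43).
#8: worse on cargo (10 vs 55).
#9: worse on fuel economy (42 vs 43).
No option is at least as good as #2 on every objective and strictly better on one.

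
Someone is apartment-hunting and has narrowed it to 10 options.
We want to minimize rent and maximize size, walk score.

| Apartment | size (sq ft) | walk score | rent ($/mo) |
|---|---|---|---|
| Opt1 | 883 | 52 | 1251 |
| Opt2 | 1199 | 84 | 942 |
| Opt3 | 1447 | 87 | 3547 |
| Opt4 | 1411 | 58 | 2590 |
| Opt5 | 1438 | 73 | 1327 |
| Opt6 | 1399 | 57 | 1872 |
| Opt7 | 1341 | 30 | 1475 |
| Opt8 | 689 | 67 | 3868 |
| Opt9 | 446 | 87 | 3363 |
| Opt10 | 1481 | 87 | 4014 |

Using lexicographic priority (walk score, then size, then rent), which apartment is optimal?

Opt10

First maximize walk score: best is 87, kept {Opt3, Opt9, Opt10}.
Then maximize size: best is 1481, kept {Opt10}.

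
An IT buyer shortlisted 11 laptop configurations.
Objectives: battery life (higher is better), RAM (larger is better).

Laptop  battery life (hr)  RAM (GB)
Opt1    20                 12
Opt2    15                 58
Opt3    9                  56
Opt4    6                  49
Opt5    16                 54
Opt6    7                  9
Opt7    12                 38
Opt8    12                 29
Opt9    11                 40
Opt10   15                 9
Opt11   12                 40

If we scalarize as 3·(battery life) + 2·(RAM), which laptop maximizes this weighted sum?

Opt2

Opt1: 3·20 + 2·12 = 84
Opt2: 3·15 + 2·58 = 161
Opt3: 3·9 + 2·56 = 139
Opt4: 3·6 + 2·49 = 116
Opt5: 3·16 + 2·54 = 156
Opt6: 3·7 + 2·9 = 39
Opt7: 3·12 + 2·38 = 112
Opt8: 3·12 + 2·29 = 94
Opt9: 3·11 + 2·40 = 113
Opt10: 3·15 + 2·9 = 63
Opt11: 3·12 + 2·40 = 116
Highest: Opt2 at 161.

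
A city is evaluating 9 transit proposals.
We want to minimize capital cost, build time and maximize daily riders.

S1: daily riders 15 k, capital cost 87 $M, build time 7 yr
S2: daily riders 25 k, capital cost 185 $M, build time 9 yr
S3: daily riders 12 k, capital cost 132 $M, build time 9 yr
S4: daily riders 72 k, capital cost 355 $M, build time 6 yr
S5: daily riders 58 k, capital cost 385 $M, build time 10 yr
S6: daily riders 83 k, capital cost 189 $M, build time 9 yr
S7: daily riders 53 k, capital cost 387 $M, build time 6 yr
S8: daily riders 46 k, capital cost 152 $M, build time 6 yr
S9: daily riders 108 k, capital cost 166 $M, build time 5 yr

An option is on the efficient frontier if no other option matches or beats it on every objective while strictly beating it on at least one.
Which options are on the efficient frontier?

S1, S8, S9

S1: not dominated (best capital cost).
S2: dominated by S8 (daily riders 46≥25, capital cost 152≤185, build time 6≤9).
S3: dominated by S1 (daily riders 15≥12, capital cost 87≤132, build time 7≤9).
S4: dominated by S9 (daily riders 108≥72, capital cost 166≤355, build time 5≤6).
S5: dominated by S4 (daily riders 72≥58, capital cost 355≤385, build time 6≤10).
S6: dominated by S9 (daily riders 108≥83, capital cost 166≤189, build time 5≤9).
S7: dominated by S4 (daily riders 72≥53, capital cost 355≤387, build time 6≤6).
S8: not dominated.
S9: not dominated (best daily riders).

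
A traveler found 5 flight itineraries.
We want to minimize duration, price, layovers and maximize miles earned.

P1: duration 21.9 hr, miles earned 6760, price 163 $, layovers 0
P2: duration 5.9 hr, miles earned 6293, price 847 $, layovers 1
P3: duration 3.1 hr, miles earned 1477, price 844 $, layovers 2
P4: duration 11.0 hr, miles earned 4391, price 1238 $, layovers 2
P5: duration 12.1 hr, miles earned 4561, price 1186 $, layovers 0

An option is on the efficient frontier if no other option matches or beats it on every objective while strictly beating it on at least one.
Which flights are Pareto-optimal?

P1, P2, P3, P5

P1: not dominated (best miles earned).
P2: not dominated.
P3: not dominated (best duration).
P4: dominated by P2 (duration 5.9≤11.0, miles earned 6293≥4391, price 847≤1238, layovers 1≤2).
P5: not dominated.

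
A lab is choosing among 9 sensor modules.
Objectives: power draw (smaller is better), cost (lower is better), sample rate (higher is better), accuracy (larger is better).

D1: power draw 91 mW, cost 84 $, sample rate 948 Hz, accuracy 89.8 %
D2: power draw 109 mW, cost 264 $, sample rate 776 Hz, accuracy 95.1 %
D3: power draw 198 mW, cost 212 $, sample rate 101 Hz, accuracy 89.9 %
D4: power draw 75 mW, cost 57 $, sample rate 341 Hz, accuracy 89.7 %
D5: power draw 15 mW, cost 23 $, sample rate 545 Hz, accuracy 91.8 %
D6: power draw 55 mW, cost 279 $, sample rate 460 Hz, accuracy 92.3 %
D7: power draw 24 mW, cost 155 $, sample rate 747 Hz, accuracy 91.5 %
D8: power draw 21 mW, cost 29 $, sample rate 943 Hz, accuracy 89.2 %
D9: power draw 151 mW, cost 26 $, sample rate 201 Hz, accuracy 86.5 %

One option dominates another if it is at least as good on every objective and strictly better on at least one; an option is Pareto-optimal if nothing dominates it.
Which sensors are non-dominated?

D1: not dominated (best sample rate).
D2: not dominated (best accuracy).
D3: dominated by D5 (power draw 15≤198, cost 23≤212, sample rate 545≥101, accuracy 91.8≥89.9).
D4: dominated by D5 (power draw 15≤75, cost 23≤57, sample rate 545≥341, accuracy 91.8≥89.7).
D5: not dominated (best power draw).
D6: not dominated.
D7: not dominated.
D8: not dominated.
D9: dominated by D5 (power draw 15≤151, cost 23≤26, sample rate 545≥201, accuracy 91.8≥86.5).

D1, D2, D5, D6, D7, D8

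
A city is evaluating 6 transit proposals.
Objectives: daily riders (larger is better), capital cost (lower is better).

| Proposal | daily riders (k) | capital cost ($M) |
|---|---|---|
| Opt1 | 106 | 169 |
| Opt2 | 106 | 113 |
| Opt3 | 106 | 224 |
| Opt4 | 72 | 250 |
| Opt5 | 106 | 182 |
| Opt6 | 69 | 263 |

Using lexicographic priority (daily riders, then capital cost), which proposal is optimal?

Opt2

First maximize daily riders: best is 106, kept {Opt1, Opt2, Opt3, Opt5}.
Then minimize capital cost: best is 113, kept {Opt2}.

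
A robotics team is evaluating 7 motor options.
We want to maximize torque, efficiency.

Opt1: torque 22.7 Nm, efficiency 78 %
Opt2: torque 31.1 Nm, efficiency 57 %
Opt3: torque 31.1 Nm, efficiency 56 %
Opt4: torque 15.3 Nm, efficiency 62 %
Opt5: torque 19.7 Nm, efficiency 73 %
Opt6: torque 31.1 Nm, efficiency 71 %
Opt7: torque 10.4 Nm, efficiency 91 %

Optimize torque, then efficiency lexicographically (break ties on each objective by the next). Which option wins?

Opt6

First maximize torque: best is 31.1, kept {Opt2, Opt3, Opt6}.
Then maximize efficiency: best is 71, kept {Opt6}.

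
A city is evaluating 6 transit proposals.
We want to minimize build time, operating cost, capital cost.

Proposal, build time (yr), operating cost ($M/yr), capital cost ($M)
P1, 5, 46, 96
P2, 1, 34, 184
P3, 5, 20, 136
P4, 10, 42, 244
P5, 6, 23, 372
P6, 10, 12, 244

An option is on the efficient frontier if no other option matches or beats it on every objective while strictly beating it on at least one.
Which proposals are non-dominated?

P1, P2, P3, P6

P1: not dominated (best capital cost).
P2: not dominated (best build time).
P3: not dominated.
P4: dominated by P2 (build time 1≤10, operating cost 34≤42, capital cost 184≤244).
P5: dominated by P3 (build time 5≤6, operating cost 20≤23, capital cost 136≤372).
P6: not dominated (best operating cost).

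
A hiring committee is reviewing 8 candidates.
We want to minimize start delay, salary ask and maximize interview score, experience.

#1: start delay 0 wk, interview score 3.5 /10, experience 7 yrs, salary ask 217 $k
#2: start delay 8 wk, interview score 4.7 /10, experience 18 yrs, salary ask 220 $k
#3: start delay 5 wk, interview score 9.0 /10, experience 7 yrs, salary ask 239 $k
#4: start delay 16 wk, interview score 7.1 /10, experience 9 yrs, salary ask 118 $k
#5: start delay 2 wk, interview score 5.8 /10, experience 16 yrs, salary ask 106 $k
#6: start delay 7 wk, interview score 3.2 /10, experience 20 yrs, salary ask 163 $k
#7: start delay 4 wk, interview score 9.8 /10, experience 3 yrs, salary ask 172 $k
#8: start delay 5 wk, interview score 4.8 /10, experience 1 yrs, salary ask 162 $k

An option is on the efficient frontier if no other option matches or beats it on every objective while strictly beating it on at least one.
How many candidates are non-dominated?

7

#1: not dominated (best start delay).
#2: not dominated.
#3: not dominated.
#4: not dominated.
#5: not dominated (best salary ask).
#6: not dominated (best experience).
#7: not dominated (best interview score).
#8: dominated by #5 (start delay 2≤5, interview score 5.8≥4.8, experience 16≥1, salary ask 106≤162).
Pareto-optimal: #1, #2, #3, #4, #5, #6, #7 → 7.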